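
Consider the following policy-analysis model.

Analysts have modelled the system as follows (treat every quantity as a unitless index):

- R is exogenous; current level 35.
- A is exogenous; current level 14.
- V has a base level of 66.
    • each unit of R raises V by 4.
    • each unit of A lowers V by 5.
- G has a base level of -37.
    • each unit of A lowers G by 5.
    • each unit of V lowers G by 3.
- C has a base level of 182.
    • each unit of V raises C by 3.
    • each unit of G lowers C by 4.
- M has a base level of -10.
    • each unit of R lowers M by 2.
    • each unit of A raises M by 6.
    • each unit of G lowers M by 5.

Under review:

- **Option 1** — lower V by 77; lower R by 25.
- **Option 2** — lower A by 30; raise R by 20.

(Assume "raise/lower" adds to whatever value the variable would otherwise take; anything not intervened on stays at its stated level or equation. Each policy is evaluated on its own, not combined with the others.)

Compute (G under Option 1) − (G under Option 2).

Option 1 (V − 77, R − 25):
  R = 35 − 25 = 10
  A = 14
  V = 66 + 4·10 − 5·14 (−77 from intervention) = -41
  G = -37 − 5·14 − 3·(-41) = 16
Option 2 (A − 30, R + 20):
  R = 35 + 20 = 55
  A = 14 − 30 = -16
  V = 66 + 4·55 − 5·(-16) = 366
  G = -37 − 5·(-16) − 3·366 = -1055
G: 16 − (-1055) = 1071

1071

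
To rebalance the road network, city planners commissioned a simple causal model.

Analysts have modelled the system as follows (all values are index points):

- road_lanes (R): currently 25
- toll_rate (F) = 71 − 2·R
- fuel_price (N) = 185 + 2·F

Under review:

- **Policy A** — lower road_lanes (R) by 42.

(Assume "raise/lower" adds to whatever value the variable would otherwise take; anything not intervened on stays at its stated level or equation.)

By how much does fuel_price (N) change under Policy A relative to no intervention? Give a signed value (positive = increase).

168

Baseline:
  R = 25
  F = 71 − 2·25 = 21
  N = 185 + 2·21 = 227
Policy A (R − 42):
  R = 25 − 42 = -17
  F = 71 − 2·(-17) = 105
  N = 185 + 2·105 = 395
Change in N: 395 − 227 = 168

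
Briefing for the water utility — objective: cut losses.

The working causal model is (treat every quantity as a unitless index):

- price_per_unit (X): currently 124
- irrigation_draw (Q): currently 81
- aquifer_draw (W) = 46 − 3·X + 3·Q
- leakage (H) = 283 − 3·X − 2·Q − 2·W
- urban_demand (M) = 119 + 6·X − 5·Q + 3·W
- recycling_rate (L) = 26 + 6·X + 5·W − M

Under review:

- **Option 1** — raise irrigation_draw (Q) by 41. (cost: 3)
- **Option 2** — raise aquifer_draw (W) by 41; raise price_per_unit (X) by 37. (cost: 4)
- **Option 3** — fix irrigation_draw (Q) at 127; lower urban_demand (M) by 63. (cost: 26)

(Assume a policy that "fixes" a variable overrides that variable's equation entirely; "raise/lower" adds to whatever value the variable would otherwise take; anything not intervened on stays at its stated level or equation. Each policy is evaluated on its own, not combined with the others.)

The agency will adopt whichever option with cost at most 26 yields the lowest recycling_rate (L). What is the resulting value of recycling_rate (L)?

6

Option 1 (Q + 41):
  X = 124
  Q = 81 + 41 = 122
  W = 46 − 3·124 + 3·122 = 40
  M = 119 + 6·124 − 5·122 + 3·40 = 373
  L = 26 + 6·124 + 5·40 − 373 = 597
Option 2 (W + 41, X + 37):
  X = 124 + 37 = 161
  Q = 81
  W = 46 − 3·161 + 3·81 (+41 from intervention) = -153
  M = 119 + 6·161 − 5·81 + 3·(-153) = 221
  L = 26 + 6·161 + 5·(-153) − 221 = 6
Option 3 (Q := 127, M − 63):
  X = 124
  Q = 127
  W = 46 − 3·124 + 3·127 = 55
  M = 119 + 6·124 − 5·127 + 3·55 (−63 from intervention) = 330
  L = 26 + 6·124 + 5·55 − 330 = 715
Comparing — Option 1: L=597, Option 2: L=6, Option 3: L=715. Lowest is 6 (Option 2).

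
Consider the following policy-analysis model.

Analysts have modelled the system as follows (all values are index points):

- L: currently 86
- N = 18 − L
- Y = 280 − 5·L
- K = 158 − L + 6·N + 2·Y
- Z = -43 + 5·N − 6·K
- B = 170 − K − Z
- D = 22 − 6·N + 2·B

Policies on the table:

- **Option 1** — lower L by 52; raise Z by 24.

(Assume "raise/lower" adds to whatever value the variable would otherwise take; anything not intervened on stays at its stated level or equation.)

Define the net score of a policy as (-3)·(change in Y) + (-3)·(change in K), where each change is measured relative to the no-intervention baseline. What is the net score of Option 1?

Baseline:
  L = 86
  N = 18 − 86 = -68
  Y = 280 − 5·86 = -150
  K = 158 − 86 + 6·(-68) + 2·(-150) = -636
Option 1 (L − 52, Z + 24):
  L = 86 − 52 = 34
  N = 18 − 34 = -16
  Y = 280 − 5·34 = 110
  K = 158 − 34 + 6·(-16) + 2·110 = 248
ΔY = 110 − (-150) = 260; ΔK = 248 − (-636) = 884
Score = (-3)·260 + (-3)·884 = -3432

-3432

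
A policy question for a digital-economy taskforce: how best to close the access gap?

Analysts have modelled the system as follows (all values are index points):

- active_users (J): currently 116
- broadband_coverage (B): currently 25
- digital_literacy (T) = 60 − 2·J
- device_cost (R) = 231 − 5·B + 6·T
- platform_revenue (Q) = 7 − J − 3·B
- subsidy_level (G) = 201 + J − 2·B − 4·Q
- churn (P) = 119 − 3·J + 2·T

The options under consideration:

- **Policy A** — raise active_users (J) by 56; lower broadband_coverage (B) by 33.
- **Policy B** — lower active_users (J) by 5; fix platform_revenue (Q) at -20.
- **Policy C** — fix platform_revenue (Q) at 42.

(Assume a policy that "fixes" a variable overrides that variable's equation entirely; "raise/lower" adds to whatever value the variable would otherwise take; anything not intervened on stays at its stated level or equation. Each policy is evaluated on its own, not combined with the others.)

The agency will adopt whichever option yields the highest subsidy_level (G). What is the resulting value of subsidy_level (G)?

953

Policy A (J + 56, B − 33):
  J = 116 + 56 = 172
  B = 25 − 33 = -8
  Q = 7 − 172 − 3·(-8) = -141
  G = 201 + 172 − 2·(-8) − 4·(-141) = 953
Policy B (J − 5, Q := -20):
  J = 116 − 5 = 111
  B = 25
  Q = -20
  G = 201 + 111 − 2·25 − 4·(-20) = 342
Policy C (Q := 42):
  J = 116
  B = 25
  Q = 42
  G = 201 + 116 − 2·25 − 4·42 = 99
Comparing — Policy A: G=953, Policy B: G=342, Policy C: G=99. Highest is 953 (Policy A).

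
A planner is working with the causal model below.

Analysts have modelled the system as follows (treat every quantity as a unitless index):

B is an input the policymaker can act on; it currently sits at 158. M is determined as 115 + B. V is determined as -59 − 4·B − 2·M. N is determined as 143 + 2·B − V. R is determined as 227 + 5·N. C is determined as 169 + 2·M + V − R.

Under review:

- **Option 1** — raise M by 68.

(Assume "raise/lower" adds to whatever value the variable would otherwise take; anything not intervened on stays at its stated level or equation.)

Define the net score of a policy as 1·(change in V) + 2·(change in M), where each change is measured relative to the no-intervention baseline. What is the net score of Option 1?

0

Baseline:
  B = 158
  M = 115 + 158 = 273
  V = -59 − 4·158 − 2·273 = -1237
Option 1 (M + 68):
  B = 158
  M = 115 + 158 (+68 from intervention) = 341
  V = -59 − 4·158 − 2·341 = -1373
ΔV = -1373 − (-1237) = -136; ΔM = 341 − 273 = 68
Score = 1·(-136) + 2·68 = 0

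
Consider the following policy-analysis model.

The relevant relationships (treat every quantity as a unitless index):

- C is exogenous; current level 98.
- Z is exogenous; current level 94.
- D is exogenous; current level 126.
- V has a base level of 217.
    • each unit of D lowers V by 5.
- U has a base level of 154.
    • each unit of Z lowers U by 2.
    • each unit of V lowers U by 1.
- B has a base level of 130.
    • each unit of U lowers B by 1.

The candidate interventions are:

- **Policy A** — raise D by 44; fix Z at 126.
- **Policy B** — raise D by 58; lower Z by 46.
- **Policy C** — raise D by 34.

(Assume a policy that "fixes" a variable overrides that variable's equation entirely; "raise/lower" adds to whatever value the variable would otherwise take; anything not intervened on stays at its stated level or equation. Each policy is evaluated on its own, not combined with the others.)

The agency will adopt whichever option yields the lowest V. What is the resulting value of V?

Policy A (D + 44, Z := 126):
  D = 126 + 44 = 170
  V = 217 − 5·170 = -633
Policy B (D + 58, Z − 46):
  D = 126 + 58 = 184
  V = 217 − 5·184 = -703
Policy C (D + 34):
  D = 126 + 34 = 160
  V = 217 − 5·160 = -583
Comparing — Policy A: V=-633, Policy B: V=-703, Policy C: V=-583. Lowest is -703 (Policy B).

-703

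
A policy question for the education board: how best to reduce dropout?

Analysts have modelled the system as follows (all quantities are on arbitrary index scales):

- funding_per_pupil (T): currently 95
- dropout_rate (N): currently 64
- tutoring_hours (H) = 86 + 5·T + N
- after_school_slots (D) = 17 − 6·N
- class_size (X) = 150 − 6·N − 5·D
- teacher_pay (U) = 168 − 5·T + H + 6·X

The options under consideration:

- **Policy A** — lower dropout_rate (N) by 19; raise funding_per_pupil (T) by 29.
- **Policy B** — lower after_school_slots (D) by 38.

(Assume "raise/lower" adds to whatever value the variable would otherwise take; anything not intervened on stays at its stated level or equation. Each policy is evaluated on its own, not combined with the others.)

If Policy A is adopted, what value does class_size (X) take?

Policy A (N − 19, T + 29):
  N = 64 − 19 = 45
  D = 17 − 6·45 = -253
  X = 150 − 6·45 − 5·(-253) = 1145

1145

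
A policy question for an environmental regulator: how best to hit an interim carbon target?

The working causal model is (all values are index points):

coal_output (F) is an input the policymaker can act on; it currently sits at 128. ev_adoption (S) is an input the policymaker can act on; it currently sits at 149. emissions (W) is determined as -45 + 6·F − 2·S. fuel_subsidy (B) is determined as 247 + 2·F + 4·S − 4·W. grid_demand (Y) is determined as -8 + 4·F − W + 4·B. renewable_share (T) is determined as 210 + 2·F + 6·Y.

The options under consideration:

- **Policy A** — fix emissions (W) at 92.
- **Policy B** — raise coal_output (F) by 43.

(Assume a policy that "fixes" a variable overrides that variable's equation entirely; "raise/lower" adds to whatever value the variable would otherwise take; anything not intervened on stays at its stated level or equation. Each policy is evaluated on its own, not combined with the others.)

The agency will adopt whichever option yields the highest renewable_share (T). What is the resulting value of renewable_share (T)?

20482

Policy A (W := 92):
  F = 128
  S = 149
  W = 92
  B = 247 + 2·128 + 4·149 − 4·92 = 731
  Y = -8 + 4·128 − 92 + 4·731 = 3336
  T = 210 + 2·128 + 6·3336 = 20482
Policy B (F + 43):
  F = 128 + 43 = 171
  S = 149
  W = -45 + 6·171 − 2·149 = 683
  B = 247 + 2·171 + 4·149 − 4·683 = -1547
  Y = -8 + 4·171 − 683 + 4·(-1547) = -6195
  T = 210 + 2·171 + 6·(-6195) = -36618
Comparing — Policy A: T=20482, Policy B: T=-36618. Highest is 20482 (Policy A).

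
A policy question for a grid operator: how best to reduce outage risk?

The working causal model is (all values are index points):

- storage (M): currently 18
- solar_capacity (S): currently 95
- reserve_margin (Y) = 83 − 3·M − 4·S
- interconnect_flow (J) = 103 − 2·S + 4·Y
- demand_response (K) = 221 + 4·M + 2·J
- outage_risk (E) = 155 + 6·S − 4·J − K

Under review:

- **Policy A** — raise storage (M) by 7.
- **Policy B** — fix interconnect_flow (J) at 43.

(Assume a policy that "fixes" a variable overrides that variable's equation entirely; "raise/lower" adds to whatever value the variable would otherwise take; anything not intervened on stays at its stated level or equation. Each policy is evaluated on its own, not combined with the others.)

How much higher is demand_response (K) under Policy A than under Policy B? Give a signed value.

Policy A (M + 7):
  M = 18 + 7 = 25
  S = 95
  Y = 83 − 3·25 − 4·95 = -372
  J = 103 − 2·95 + 4·(-372) = -1575
  K = 221 + 4·25 + 2·(-1575) = -2829
Policy B (J := 43):
  M = 18
  S = 95
  Y = 83 − 3·18 − 4·95 = -351
  J = 43
  K = 221 + 4·18 + 2·43 = 379
K: -2829 − 379 = -3208

-3208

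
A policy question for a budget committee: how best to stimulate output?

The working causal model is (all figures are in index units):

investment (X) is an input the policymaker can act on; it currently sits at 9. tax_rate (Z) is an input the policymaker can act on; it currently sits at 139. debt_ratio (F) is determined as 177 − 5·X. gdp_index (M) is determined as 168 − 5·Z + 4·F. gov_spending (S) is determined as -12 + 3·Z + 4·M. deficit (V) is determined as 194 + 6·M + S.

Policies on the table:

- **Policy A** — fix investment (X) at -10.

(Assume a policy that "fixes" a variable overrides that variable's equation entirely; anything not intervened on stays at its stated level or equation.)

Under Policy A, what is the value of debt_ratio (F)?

227

Policy A (X := -10):
  X = -10
  F = 177 − 5·(-10) = 227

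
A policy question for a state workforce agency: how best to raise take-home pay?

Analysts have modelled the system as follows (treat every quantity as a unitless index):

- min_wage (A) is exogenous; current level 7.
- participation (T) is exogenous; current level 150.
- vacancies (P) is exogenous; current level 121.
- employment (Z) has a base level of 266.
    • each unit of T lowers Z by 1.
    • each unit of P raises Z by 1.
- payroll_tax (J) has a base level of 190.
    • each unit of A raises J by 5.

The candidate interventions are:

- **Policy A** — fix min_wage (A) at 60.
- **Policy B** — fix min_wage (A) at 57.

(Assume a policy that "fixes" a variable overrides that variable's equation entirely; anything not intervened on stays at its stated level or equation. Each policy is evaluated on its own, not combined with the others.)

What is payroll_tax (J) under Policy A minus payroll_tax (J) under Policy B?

Policy A (A := 60):
  A = 60
  J = 190 + 5·60 = 490
Policy B (A := 57):
  A = 57
  J = 190 + 5·57 = 475
J: 490 − 475 = 15

15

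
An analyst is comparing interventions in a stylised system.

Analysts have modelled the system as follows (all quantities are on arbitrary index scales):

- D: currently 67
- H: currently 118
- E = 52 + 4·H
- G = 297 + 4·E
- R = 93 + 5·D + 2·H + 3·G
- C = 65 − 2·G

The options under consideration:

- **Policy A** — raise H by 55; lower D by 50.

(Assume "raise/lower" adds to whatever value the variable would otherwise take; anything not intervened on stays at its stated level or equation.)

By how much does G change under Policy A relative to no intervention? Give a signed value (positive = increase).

Baseline:
  H = 118
  E = 52 + 4·118 = 524
  G = 297 + 4·524 = 2393
Policy A (H + 55, D − 50):
  H = 118 + 55 = 173
  E = 52 + 4·173 = 744
  G = 297 + 4·744 = 3273
Change in G: 3273 − 2393 = 880

880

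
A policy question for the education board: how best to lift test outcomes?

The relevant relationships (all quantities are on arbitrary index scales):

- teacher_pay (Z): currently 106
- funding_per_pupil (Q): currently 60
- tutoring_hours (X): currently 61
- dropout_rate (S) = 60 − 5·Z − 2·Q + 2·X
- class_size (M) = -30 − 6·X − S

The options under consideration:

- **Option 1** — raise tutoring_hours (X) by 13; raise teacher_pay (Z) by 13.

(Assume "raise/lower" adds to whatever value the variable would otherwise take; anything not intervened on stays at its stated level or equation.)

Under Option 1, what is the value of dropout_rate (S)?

-507

Option 1 (X + 13, Z + 13):
  Z = 106 + 13 = 119
  Q = 60
  X = 61 + 13 = 74
  S = 60 − 5·119 − 2·60 + 2·74 = -507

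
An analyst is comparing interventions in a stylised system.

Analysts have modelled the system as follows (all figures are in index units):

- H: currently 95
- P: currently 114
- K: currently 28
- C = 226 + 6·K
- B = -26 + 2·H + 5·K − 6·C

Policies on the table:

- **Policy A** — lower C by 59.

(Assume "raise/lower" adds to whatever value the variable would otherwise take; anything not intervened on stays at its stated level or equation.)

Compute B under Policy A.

Policy A (C − 59):
  H = 95
  K = 28
  C = 226 + 6·28 (−59 from intervention) = 335
  B = -26 + 2·95 + 5·28 − 6·335 = -1706

-1706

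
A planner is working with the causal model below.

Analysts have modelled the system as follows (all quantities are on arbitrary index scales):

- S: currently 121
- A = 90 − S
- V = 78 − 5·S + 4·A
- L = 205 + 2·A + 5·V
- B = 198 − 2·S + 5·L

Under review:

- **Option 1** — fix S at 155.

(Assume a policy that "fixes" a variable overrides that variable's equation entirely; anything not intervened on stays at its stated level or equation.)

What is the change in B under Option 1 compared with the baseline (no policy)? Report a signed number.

-8058

Baseline:
  S = 121
  A = 90 − 121 = -31
  V = 78 − 5·121 + 4·(-31) = -651
  L = 205 + 2·(-31) + 5·(-651) = -3112
  B = 198 − 2·121 + 5·(-3112) = -15604
Option 1 (S := 155):
  S = 155
  A = 90 − 155 = -65
  V = 78 − 5·155 + 4·(-65) = -957
  L = 205 + 2·(-65) + 5·(-957) = -4710
  B = 198 − 2·155 + 5·(-4710) = -23662
Change in B: -23662 − (-15604) = -8058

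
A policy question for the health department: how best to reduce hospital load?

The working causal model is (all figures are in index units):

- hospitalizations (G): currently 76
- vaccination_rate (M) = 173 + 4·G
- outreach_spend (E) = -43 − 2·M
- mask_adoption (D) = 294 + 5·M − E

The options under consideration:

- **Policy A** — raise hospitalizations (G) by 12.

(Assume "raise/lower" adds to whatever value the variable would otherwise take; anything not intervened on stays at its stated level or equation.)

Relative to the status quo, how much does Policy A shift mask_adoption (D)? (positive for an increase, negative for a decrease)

Baseline:
  G = 76
  M = 173 + 4·76 = 477
  E = -43 − 2·477 = -997
  D = 294 + 5·477 − (-997) = 3676
Policy A (G + 12):
  G = 76 + 12 = 88
  M = 173 + 4·88 = 525
  E = -43 − 2·525 = -1093
  D = 294 + 5·525 − (-1093) = 4012
Change in D: 4012 − 3676 = 336

336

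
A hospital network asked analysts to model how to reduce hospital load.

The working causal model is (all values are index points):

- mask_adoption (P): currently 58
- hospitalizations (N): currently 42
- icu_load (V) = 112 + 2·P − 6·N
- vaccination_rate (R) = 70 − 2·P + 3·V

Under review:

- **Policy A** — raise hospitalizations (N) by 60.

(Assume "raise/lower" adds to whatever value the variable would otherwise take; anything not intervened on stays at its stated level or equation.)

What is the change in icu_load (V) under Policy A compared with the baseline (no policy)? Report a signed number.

Baseline:
  P = 58
  N = 42
  V = 112 + 2·58 − 6·42 = -24
Policy A (N + 60):
  P = 58
  N = 42 + 60 = 102
  V = 112 + 2·58 − 6·102 = -384
Change in V: -384 − (-24) = -360

-360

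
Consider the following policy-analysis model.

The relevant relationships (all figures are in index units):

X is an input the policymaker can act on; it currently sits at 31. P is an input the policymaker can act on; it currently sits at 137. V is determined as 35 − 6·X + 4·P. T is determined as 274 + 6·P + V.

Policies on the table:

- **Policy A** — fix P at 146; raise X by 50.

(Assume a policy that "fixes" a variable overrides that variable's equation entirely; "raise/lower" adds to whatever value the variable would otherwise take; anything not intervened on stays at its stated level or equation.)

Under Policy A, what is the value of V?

Policy A (P := 146, X + 50):
  X = 31 + 50 = 81
  P = 146
  V = 35 − 6·81 + 4·146 = 133

133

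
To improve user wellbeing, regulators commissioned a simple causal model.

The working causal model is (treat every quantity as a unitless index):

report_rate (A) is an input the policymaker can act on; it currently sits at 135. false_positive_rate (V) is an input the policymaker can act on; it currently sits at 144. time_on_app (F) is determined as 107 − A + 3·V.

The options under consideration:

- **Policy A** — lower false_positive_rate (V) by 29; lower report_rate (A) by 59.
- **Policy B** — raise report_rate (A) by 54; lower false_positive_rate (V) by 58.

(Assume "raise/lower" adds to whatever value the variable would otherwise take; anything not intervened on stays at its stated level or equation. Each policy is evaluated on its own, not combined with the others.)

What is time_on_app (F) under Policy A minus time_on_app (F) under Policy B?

Policy A (V − 29, A − 59):
  A = 135 − 59 = 76
  V = 144 − 29 = 115
  F = 107 − 76 + 3·115 = 376
Policy B (A + 54, V − 58):
  A = 135 + 54 = 189
  V = 144 − 58 = 86
  F = 107 − 189 + 3·86 = 176
F: 376 − 176 = 200

200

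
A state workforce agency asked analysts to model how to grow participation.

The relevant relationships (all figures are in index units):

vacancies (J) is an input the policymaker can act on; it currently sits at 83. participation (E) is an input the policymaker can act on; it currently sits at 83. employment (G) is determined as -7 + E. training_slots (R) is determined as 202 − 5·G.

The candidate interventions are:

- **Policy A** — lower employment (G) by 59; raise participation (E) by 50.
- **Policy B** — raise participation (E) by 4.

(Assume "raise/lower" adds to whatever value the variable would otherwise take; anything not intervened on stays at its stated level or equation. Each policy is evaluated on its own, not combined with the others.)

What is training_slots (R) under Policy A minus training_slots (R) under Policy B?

Policy A (G − 59, E + 50):
  E = 83 + 50 = 133
  G = -7 + 133 (−59 from intervention) = 67
  R = 202 − 5·67 = -133
Policy B (E + 4):
  E = 83 + 4 = 87
  G = -7 + 87 = 80
  R = 202 − 5·80 = -198
R: -133 − (-198) = 65

65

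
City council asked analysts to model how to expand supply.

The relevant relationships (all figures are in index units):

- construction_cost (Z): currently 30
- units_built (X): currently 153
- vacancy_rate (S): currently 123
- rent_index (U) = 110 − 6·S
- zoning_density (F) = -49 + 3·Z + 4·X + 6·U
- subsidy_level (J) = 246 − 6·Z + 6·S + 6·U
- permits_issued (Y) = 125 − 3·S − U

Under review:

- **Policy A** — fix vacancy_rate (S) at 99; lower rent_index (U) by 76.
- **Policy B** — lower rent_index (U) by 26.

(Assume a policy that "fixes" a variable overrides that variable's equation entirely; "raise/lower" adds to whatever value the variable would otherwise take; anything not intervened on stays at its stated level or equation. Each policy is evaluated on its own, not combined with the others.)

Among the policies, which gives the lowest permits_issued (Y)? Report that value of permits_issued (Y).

388

Policy A (S := 99, U − 76):
  S = 99
  U = 110 − 6·99 (−76 from intervention) = -560
  Y = 125 − 3·99 − (-560) = 388
Policy B (U − 26):
  S = 123
  U = 110 − 6·123 (−26 from intervention) = -654
  Y = 125 − 3·123 − (-654) = 410
Comparing — Policy A: Y=388, Policy B: Y=410. Lowest is 388 (Policy A).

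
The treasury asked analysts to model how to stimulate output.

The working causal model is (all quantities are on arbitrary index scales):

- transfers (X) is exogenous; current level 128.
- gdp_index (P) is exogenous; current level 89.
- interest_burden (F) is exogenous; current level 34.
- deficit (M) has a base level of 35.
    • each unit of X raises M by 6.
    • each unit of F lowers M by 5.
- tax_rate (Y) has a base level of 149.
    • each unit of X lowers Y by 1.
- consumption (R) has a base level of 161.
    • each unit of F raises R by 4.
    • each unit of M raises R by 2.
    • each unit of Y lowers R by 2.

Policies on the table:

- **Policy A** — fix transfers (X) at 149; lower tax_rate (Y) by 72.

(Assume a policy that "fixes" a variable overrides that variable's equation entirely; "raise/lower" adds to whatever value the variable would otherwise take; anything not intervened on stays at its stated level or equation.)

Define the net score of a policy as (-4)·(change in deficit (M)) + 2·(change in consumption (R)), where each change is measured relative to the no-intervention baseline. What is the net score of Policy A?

Baseline:
  X = 128
  F = 34
  M = 35 + 6·128 − 5·34 = 633
  Y = 149 − 128 = 21
  R = 161 + 4·34 + 2·633 − 2·21 = 1521
Policy A (X := 149, Y − 72):
  X = 149
  F = 34
  M = 35 + 6·149 − 5·34 = 759
  Y = 149 − 149 (−72 from intervention) = -72
  R = 161 + 4·34 + 2·759 − 2·(-72) = 1959
ΔM = 759 − 633 = 126; ΔR = 1959 − 1521 = 438
Score = (-4)·126 + 2·438 = 372

372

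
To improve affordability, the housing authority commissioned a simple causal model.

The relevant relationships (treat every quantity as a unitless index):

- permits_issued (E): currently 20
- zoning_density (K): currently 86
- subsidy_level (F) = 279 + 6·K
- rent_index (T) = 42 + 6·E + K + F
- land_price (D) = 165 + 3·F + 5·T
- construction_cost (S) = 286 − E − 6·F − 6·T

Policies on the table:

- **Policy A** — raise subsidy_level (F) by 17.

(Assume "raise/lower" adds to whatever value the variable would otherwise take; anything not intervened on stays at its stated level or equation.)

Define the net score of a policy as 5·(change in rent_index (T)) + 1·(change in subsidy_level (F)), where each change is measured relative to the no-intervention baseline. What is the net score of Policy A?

Baseline:
  E = 20
  K = 86
  F = 279 + 6·86 = 795
  T = 42 + 6·20 + 86 + 795 = 1043
Policy A (F + 17):
  E = 20
  K = 86
  F = 279 + 6·86 (+17 from intervention) = 812
  T = 42 + 6·20 + 86 + 812 = 1060
ΔT = 1060 − 1043 = 17; ΔF = 812 − 795 = 17
Score = 5·17 + 1·17 = 102

102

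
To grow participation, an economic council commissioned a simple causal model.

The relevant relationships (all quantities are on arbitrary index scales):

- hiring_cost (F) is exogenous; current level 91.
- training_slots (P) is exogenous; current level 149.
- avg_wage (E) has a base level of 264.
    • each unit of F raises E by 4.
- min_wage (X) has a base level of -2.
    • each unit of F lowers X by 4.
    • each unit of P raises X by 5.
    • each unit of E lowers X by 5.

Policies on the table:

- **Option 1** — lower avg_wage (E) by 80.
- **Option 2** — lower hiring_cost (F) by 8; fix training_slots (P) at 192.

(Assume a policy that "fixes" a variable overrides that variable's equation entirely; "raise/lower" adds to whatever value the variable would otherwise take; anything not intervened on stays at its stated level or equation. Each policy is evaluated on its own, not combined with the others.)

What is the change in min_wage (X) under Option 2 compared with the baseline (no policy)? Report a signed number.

Baseline:
  F = 91
  P = 149
  E = 264 + 4·91 = 628
  X = -2 − 4·91 + 5·149 − 5·628 = -2761
Option 2 (F − 8, P := 192):
  F = 91 − 8 = 83
  P = 192
  E = 264 + 4·83 = 596
  X = -2 − 4·83 + 5·192 − 5·596 = -2354
Change in X: -2354 − (-2761) = 407

407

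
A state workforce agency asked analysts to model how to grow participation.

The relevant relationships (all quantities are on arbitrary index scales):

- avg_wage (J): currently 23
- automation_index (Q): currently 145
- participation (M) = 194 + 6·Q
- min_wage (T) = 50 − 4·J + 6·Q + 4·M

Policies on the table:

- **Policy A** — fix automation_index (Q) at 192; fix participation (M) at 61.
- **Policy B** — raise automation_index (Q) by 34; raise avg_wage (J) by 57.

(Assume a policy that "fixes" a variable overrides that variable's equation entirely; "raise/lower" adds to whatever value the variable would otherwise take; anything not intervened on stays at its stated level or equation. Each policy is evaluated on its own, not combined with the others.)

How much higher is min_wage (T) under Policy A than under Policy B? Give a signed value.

Policy A (Q := 192, M := 61):
  J = 23
  Q = 192
  M = 61
  T = 50 − 4·23 + 6·192 + 4·61 = 1354
Policy B (Q + 34, J + 57):
  J = 23 + 57 = 80
  Q = 145 + 34 = 179
  M = 194 + 6·179 = 1268
  T = 50 − 4·80 + 6·179 + 4·1268 = 5876
T: 1354 − 5876 = -4522

-4522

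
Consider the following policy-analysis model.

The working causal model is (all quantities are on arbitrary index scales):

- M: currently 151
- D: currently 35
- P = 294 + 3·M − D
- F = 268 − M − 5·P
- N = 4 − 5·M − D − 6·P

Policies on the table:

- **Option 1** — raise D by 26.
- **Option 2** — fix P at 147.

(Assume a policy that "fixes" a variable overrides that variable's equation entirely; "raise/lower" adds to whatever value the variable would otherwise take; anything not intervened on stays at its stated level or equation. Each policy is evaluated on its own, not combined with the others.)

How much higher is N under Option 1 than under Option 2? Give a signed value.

Option 1 (D + 26):
  M = 151
  D = 35 + 26 = 61
  P = 294 + 3·151 − 61 = 686
  N = 4 − 5·151 − 61 − 6·686 = -4928
Option 2 (P := 147):
  M = 151
  D = 35
  P = 147
  N = 4 − 5·151 − 35 − 6·147 = -1668
N: -4928 − (-1668) = -3260

-3260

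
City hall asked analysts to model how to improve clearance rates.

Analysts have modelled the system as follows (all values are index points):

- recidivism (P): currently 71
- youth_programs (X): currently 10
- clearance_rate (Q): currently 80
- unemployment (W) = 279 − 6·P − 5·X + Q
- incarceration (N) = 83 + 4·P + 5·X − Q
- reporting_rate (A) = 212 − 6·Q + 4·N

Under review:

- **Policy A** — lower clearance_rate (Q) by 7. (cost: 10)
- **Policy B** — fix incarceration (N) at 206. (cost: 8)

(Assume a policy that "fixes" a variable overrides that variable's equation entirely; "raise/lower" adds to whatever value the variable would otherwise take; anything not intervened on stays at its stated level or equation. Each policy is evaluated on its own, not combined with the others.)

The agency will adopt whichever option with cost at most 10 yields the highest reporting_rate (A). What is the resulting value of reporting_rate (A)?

Policy A (Q − 7):
  P = 71
  X = 10
  Q = 80 − 7 = 73
  N = 83 + 4·71 + 5·10 − 73 = 344
  A = 212 − 6·73 + 4·344 = 1150
Policy B (N := 206):
  P = 71
  X = 10
  Q = 80
  N = 206
  A = 212 − 6·80 + 4·206 = 556
Comparing — Policy A: A=1150, Policy B: A=556. Highest is 1150 (Policy A).

1150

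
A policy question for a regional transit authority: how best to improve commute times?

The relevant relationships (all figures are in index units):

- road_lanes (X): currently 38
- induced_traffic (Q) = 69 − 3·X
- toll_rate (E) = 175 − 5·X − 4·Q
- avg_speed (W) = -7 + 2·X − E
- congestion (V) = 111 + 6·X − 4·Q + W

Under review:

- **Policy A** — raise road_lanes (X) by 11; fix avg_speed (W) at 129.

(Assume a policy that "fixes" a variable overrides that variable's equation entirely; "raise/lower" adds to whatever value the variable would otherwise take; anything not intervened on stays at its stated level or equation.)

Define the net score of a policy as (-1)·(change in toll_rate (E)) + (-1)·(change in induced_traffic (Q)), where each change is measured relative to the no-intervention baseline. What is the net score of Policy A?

-44

Baseline:
  X = 38
  Q = 69 − 3·38 = -45
  E = 175 − 5·38 − 4·(-45) = 165
Policy A (X + 11, W := 129):
  X = 38 + 11 = 49
  Q = 69 − 3·49 = -78
  E = 175 − 5·49 − 4·(-78) = 242
ΔE = 242 − 165 = 77; ΔQ = -78 − (-45) = -33
Score = (-1)·77 + (-1)·(-33) = -44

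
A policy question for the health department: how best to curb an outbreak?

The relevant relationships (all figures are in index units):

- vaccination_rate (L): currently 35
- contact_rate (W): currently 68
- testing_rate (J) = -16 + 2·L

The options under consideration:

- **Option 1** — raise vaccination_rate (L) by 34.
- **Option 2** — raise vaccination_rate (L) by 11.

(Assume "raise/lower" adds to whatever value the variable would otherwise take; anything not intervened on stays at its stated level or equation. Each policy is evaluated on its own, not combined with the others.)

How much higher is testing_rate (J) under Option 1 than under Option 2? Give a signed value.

Option 1 (L + 34):
  L = 35 + 34 = 69
  J = -16 + 2·69 = 122
Option 2 (L + 11):
  L = 35 + 11 = 46
  J = -16 + 2·46 = 76
J: 122 − 76 = 46

46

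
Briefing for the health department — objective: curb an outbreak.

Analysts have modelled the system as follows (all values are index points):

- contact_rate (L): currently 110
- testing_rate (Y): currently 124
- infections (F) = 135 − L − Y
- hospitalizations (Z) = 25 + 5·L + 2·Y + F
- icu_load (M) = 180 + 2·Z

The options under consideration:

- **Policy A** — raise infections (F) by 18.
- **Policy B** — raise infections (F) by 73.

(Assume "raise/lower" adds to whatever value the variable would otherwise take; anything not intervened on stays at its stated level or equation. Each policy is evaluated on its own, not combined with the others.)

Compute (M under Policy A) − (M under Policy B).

Policy A (F + 18):
  L = 110
  Y = 124
  F = 135 − 110 − 124 (+18 from intervention) = -81
  Z = 25 + 5·110 + 2·124 + (-81) = 742
  M = 180 + 2·742 = 1664
Policy B (F + 73):
  L = 110
  Y = 124
  F = 135 − 110 − 124 (+73 from intervention) = -26
  Z = 25 + 5·110 + 2·124 + (-26) = 797
  M = 180 + 2·797 = 1774
M: 1664 − 1774 = -110

-110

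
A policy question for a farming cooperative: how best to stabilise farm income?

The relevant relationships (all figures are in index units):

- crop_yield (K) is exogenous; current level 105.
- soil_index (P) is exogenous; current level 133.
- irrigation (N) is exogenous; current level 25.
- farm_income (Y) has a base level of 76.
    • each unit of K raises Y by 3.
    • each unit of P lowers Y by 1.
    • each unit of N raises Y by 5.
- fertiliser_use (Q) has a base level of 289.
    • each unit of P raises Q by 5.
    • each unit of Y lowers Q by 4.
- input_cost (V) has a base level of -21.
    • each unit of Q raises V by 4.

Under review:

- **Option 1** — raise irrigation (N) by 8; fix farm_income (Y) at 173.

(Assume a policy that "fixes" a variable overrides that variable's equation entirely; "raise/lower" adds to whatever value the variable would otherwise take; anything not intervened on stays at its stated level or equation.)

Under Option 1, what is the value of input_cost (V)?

1027

Option 1 (N + 8, Y := 173):
  K = 105
  P = 133
  N = 25 + 8 = 33
  Y = 173
  Q = 289 + 5·133 − 4·173 = 262
  V = -21 + 4·262 = 1027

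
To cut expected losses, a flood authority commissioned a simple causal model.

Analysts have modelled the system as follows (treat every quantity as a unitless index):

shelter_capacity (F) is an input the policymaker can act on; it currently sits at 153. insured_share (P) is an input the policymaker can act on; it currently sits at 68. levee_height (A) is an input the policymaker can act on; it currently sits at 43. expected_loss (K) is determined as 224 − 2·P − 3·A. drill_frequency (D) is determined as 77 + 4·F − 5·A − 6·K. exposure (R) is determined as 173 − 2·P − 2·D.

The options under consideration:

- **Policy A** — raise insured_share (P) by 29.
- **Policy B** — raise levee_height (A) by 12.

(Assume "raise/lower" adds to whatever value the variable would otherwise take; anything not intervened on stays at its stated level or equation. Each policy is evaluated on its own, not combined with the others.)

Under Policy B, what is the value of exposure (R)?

Policy B (A + 12):
  F = 153
  P = 68
  A = 43 + 12 = 55
  K = 224 − 2·68 − 3·55 = -77
  D = 77 + 4·153 − 5·55 − 6·(-77) = 876
  R = 173 − 2·68 − 2·876 = -1715

-1715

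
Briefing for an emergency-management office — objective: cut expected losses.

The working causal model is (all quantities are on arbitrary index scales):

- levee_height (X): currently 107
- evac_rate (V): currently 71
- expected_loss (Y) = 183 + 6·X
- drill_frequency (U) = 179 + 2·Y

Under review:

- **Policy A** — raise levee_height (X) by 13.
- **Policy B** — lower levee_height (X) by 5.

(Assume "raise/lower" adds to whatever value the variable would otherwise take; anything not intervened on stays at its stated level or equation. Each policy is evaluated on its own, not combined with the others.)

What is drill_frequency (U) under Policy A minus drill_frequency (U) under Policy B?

Policy A (X + 13):
  X = 107 + 13 = 120
  Y = 183 + 6·120 = 903
  U = 179 + 2·903 = 1985
Policy B (X − 5):
  X = 107 − 5 = 102
  Y = 183 + 6·102 = 795
  U = 179 + 2·795 = 1769
U: 1985 − 1769 = 216

216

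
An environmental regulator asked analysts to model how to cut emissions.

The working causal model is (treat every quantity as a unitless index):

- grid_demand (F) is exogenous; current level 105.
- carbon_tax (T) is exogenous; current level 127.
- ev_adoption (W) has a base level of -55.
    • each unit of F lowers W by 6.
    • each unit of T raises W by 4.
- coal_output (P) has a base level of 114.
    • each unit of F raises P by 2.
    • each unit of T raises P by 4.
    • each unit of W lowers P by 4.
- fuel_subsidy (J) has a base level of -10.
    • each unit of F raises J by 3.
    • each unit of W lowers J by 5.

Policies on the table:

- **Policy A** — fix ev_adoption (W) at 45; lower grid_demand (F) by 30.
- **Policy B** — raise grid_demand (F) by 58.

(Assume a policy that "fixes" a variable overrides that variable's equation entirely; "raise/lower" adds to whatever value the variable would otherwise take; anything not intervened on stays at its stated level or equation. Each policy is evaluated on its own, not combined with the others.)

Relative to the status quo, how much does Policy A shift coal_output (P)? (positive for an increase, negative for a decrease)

Baseline:
  F = 105
  T = 127
  W = -55 − 6·105 + 4·127 = -177
  P = 114 + 2·105 + 4·127 − 4·(-177) = 1540
Policy A (W := 45, F − 30):
  F = 105 − 30 = 75
  T = 127
  W = 45
  P = 114 + 2·75 + 4·127 − 4·45 = 592
Change in P: 592 − 1540 = -948

-948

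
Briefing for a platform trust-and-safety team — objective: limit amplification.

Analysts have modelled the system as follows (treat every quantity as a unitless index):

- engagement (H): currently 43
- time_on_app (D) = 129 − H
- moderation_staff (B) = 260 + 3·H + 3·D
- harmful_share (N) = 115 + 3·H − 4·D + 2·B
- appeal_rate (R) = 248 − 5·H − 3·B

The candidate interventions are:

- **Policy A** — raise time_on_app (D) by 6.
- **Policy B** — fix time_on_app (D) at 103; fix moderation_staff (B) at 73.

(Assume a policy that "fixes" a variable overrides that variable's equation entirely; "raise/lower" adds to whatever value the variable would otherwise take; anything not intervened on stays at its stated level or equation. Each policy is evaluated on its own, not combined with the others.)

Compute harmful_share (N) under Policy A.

Policy A (D + 6):
  H = 43
  D = 129 − 43 (+6 from intervention) = 92
  B = 260 + 3·43 + 3·92 = 665
  N = 115 + 3·43 − 4·92 + 2·665 = 1206

1206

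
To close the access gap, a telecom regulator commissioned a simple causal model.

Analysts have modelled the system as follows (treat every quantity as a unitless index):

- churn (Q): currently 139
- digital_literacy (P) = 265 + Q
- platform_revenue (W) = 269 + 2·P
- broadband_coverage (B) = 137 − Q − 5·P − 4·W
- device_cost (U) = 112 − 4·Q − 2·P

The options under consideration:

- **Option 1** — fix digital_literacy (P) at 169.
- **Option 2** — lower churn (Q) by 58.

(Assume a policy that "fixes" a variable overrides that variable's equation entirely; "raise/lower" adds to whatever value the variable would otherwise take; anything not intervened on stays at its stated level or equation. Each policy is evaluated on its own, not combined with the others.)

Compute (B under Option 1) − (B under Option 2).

Option 1 (P := 169):
  Q = 139
  P = 169
  W = 269 + 2·169 = 607
  B = 137 − 139 − 5·169 − 4·607 = -3275
Option 2 (Q − 58):
  Q = 139 − 58 = 81
  P = 265 + 81 = 346
  W = 269 + 2·346 = 961
  B = 137 − 81 − 5·346 − 4·961 = -5518
B: -3275 − (-5518) = 2243

2243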